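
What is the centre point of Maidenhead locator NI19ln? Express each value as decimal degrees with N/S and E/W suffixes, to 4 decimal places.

0.4375° S, 82.9583° E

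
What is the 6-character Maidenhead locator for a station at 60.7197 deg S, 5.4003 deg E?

JC29qg

Add 180° to longitude and 90° to latitude: 185.4003, 29.2803.
Field (20°×10°, letters A–R): lon ⌊185.4003/20⌋ = 9 → J; lat ⌊29.2803/10⌋ = 2 → C.
Square (2°×1°, digits 0–9): lon ⌊5.4003/2⌋ = 2; lat ⌊9.2803/1⌋ = 9.
Subsquare (5′×2.5′, letters a–x): lon ⌊1.4003/0.0833333⌋ = 16 → q; lat ⌊0.2803/0.0416667⌋ = 6 → g.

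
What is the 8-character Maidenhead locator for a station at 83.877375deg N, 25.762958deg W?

HR73cv80

Add 180° to longitude and 90° to latitude: 154.23704, 173.87738.
Field: 154.23704/20 → 7 → H, 173.87738/10 → 17 → R; chars HR.
Square: 14.23704/2 → 7, 3.87738/1 → 3; chars 73.
Subsquare: 0.23704/0.0833333 → 2 → c, 0.87738/0.0416667 → 21 → v; chars cv.
Extended square: 0.07038/0.00833333 → 8, 0.00238/0.00416667 → 0; chars 80.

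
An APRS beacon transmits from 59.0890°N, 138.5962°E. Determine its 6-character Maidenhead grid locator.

Offset from 180°W / 90°S: lon 318.5962°, lat 149.0890°.
Field: 318.5962/20 → 15 → P, 149.0890/10 → 14 → O; chars PO.
Square: 18.5962/2 → 9, 9.0890/1 → 9; chars 99.
Subsquare: 0.5962/0.0833333 → 7 → h, 0.0890/0.0416667 → 2 → c; chars hc.

PO99hc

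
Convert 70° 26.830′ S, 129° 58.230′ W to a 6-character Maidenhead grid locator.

CB59an

Offset from 180°W / 90°S: lon 50.0295°, lat 19.5528°.
Field (20°×10°, letters A–R): 50.0295/20 → 2 → C, 19.5528/10 → 1 → B; chars CB.
Square (2°×1°, digits 0–9): 10.0295/2 → 5, 9.5528/1 → 9; chars 59.
Subsquare (5′×2.5′, letters a–x): 0.0295/0.0833333 → 0 → a, 0.5528/0.0416667 → 13 → n; chars an.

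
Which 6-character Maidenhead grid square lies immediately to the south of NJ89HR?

Latitude subsquare r = 17; −1 → 16 = q.
The longitude characters are unchanged.

NJ89hq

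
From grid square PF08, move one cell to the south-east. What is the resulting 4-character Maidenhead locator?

PF17

Longitude square 0; +1 → 1.
Latitude square 8; −1 → 7.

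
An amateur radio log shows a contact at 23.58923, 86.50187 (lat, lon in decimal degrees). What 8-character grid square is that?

Offset from 180°W / 90°S: lon 266.50187°, lat 113.58923°.
Field: 266.50187/20 → 13 → N, 113.58923/10 → 11 → L; chars NL.
Square: 6.50187/2 → 3, 3.58923/1 → 3; chars 33.
Subsquare: 0.50187/0.0833333 → 6 → g, 0.58923/0.0416667 → 14 → o; chars go.
Extended square: 0.00187/0.00833333 → 0, 0.00590/0.00416667 → 1; chars 01.

NL33go01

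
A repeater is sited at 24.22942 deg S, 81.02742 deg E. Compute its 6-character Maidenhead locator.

NG05ms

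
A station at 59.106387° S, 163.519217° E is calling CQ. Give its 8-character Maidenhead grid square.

Shift to the Maidenhead origin (180°W, 90°S): lon 343.51922, lat 30.89361.
Field: 343.51922/20 → 17 → R, 30.89361/10 → 3 → D; chars RD.
Square: 3.51922/2 → 1, 0.89361/1 → 0; chars 10.
Subsquare: 1.51922/0.0833333 → 18 → s, 0.89361/0.0416667 → 21 → v; chars sv.
Extended square: 0.01922/0.00833333 → 2, 0.01861/0.00416667 → 4; chars 24.

RD10sv24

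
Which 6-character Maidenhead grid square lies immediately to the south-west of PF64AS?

Longitude subsquare a = 0; −1 → -1, wraps to 23 = x, carry into square.
Longitude square 6; −1 → 5.
Latitude subsquare s = 18; −1 → 17 = r.

PF54xr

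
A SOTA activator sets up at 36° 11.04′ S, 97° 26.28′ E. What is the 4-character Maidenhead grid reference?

Offset from 180°W / 90°S: lon 277.44°, lat 53.82°.
Field: lon ⌊277.44/20⌋ = 13 → N; lat ⌊53.82/10⌋ = 5 → F.
Square: lon ⌊17.44/2⌋ = 8; lat ⌊3.82/1⌋ = 3.

NF83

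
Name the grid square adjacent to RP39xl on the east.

Longitude subsquare x = 23; +1 → 24, wraps to 0 = a, carry into square.
Longitude square 3; +1 → 4.
The latitude characters are unchanged.

RP49al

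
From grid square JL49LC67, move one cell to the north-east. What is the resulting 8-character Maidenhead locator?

Longitude extended square 6; +1 → 7.
Latitude extended square 7; +1 → 8.

JL49lc78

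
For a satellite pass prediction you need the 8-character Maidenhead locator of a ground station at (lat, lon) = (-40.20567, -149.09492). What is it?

Add 180° to longitude and 90° to latitude: 30.90508, 49.79433.
Field: 30.90508/20 → 1 → B, 49.79433/10 → 4 → E; chars BE.
Square: 10.90508/2 → 5, 9.79433/1 → 9; chars 59.
Subsquare: 0.90508/0.0833333 → 10 → k, 0.79433/0.0416667 → 19 → t; chars kt.
Extended square: 0.07175/0.00833333 → 8, 0.00266/0.00416667 → 0; chars 80.

BE59kt80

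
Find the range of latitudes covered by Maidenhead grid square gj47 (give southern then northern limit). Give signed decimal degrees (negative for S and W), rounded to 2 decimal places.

7.00, 8.00

Field G=6, J=9: +6·20° lon, +9·10° lat → SW at lon -60°, lat 0°.
Square 4, 7: +4·2° lon, +7·1° lat → SW at lon -52°, lat 7°.
Cell spans 2° lon × 1° lat.
south 7.00, north 8.00.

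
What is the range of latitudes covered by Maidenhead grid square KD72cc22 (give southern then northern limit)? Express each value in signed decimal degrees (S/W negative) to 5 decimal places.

-57.90833, -57.90417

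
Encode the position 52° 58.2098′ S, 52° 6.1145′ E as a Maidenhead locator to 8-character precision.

Shift to the Maidenhead origin (180°W, 90°S): lon 232.10191, lat 37.02984.
Field: 232.10191/20 → 11 → L, 37.02984/10 → 3 → D; chars LD.
Square: 12.10191/2 → 6, 7.02984/1 → 7; chars 67.
Subsquare: 0.10191/0.0833333 → 1 → b, 0.02984/0.0416667 → 0 → a; chars ba.
Extended square: 0.01858/0.00833333 → 2, 0.02984/0.00416667 → 7; chars 27.

LD67ba27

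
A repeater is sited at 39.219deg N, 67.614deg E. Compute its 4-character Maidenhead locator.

Offset from 180°W / 90°S: lon 247.61°, lat 129.22°.
Field (20°×10°, letters A–R): lon ⌊247.61/20⌋ = 12 → M; lat ⌊129.22/10⌋ = 12 → M.
Square (2°×1°, digits 0–9): lon ⌊7.61/2⌋ = 3; lat ⌊9.22/1⌋ = 9.

MM39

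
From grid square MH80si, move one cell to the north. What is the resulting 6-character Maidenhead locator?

Latitude subsquare i = 8; +1 → 9 = j.
The longitude characters are unchanged.

MH80sj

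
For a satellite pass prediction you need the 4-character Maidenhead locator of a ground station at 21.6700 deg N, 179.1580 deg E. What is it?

Offset from 180°W / 90°S: lon 359.16°, lat 111.67°.
Field: 359.16/20 → 17 → R, 111.67/10 → 11 → L; chars RL.
Square: 19.16/2 → 9, 1.67/1 → 1; chars 91.

RL91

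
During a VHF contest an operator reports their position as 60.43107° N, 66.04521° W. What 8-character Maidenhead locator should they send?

Add 180° to longitude and 90° to latitude: 113.95479, 150.43107.
Field: 113.95479/20 → 5 → F, 150.43107/10 → 15 → P; chars FP.
Square: 13.95479/2 → 6, 0.43107/1 → 0; chars 60.
Subsquare: 1.95479/0.0833333 → 23 → x, 0.43107/0.0416667 → 10 → k; chars xk.
Extended square: 0.03812/0.00833333 → 4, 0.01440/0.00416667 → 3; chars 43.

FP60xk43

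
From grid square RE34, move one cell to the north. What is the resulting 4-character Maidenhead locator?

RE35

Latitude square 4; +1 → 5.
The longitude characters are unchanged.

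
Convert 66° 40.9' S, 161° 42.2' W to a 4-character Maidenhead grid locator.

AC93

Add 180° to longitude and 90° to latitude: 18.30, 23.32.
Field: 18.30/20 → 0 → A, 23.32/10 → 2 → C; chars AC.
Square: 18.30/2 → 9, 3.32/1 → 3; chars 93.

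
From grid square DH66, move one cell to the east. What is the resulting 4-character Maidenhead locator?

DH76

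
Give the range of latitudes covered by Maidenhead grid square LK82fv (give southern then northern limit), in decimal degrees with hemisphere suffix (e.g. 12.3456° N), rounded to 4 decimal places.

Field L=11, K=10: +11·20° lon, +10·10° lat → SW at lon 40°, lat 10°.
Square 8, 2: +8·2° lon, +2·1° lat → SW at lon 56°, lat 12°.
Subsquare f=5, v=21: +5·0.0833333° lon, +21·0.0416667° lat → SW at lon 56.4167°, lat 12.875°.
Cell spans 0.0833333° lon × 0.0416667° lat.
south 12.8750° N, north 12.9167° N.

12.8750° N, 12.9167° N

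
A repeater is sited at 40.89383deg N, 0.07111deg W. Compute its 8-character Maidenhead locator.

IN90xv14

Offset from 180°W / 90°S: lon 179.92889°, lat 130.89383°.
Field (20°×10°, letters A–R): lon ⌊179.92889/20⌋ = 8 → I; lat ⌊130.89383/10⌋ = 13 → N.
Square (2°×1°, digits 0–9): lon ⌊19.92889/2⌋ = 9; lat ⌊0.89383/1⌋ = 0.
Subsquare (5′×2.5′, letters a–x): lon ⌊1.92889/0.0833333⌋ = 23 → x; lat ⌊0.89383/0.0416667⌋ = 21 → v.
Extended square (30″×15″, digits 0–9): lon ⌊0.01222/0.00833333⌋ = 1; lat ⌊0.01883/0.00416667⌋ = 4.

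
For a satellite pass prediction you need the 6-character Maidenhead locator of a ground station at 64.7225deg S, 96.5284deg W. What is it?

EC15rg

Add 180° to longitude and 90° to latitude: 83.4716, 25.2775.
Field: 83.4716/20 → 4 → E, 25.2775/10 → 2 → C; chars EC.
Square: 3.4716/2 → 1, 5.2775/1 → 5; chars 15.
Subsquare: 1.4716/0.0833333 → 17 → r, 0.2775/0.0416667 → 6 → g; chars rg.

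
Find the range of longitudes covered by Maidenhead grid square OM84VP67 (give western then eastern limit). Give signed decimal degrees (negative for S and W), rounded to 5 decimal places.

117.80000, 117.80833

Field O=14, M=12: +14·20° lon, +12·10° lat → SW at lon 100°, lat 30°.
Square 8, 4: +8·2° lon, +4·1° lat → SW at lon 116°, lat 34°.
Subsquare v=21, p=15: +21·0.0833333° lon, +15·0.0416667° lat → SW at lon 117.75°, lat 34.625°.
Extended square 6, 7: +6·0.00833333° lon, +7·0.00416667° lat → SW at lon 117.8°, lat 34.6542°.
Cell spans 0.00833333° lon × 0.00416667° lat.
west 117.80000, east 117.80833.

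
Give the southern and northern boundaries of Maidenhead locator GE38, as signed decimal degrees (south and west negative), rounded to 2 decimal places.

-42.00, -41.00

Field G=6, E=4: +6·20° lon, +4·10° lat → SW at lon -60°, lat -50°.
Square 3, 8: +3·2° lon, +8·1° lat → SW at lon -54°, lat -42°.
Cell spans 2° lon × 1° lat.
south -42.00, north -41.00.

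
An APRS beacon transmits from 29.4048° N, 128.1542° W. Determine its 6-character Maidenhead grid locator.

CL59wj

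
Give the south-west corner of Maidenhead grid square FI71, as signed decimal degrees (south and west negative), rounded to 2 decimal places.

-9.00, -66.00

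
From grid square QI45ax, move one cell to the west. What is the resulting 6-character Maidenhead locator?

QI35xx

Longitude subsquare a = 0; −1 → -1, wraps to 23 = x, carry into square.
Longitude square 4; −1 → 3.
The latitude characters are unchanged.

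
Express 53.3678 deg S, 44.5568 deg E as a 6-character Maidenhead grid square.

Offset from 180°W / 90°S: lon 224.5568°, lat 36.6322°.
Field: lon ⌊224.5568/20⌋ = 11 → L; lat ⌊36.6322/10⌋ = 3 → D.
Square: lon ⌊4.5568/2⌋ = 2; lat ⌊6.6322/1⌋ = 6.
Subsquare: lon ⌊0.5568/0.0833333⌋ = 6 → g; lat ⌊0.6322/0.0416667⌋ = 15 → p.

LD26gp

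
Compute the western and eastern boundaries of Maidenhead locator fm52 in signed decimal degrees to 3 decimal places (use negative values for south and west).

-70.000, -68.000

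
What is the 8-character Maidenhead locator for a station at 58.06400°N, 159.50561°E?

QO98sb05

Offset from 180°W / 90°S: lon 339.50561°, lat 148.06400°.
Field (20°×10°, letters A–R): lon ⌊339.50561/20⌋ = 16 → Q; lat ⌊148.06400/10⌋ = 14 → O.
Square (2°×1°, digits 0–9): lon ⌊19.50561/2⌋ = 9; lat ⌊8.06400/1⌋ = 8.
Subsquare (5′×2.5′, letters a–x): lon ⌊1.50561/0.0833333⌋ = 18 → s; lat ⌊0.06400/0.0416667⌋ = 1 → b.
Extended square (30″×15″, digits 0–9): lon ⌊0.00561/0.00833333⌋ = 0; lat ⌊0.02233/0.00416667⌋ = 5.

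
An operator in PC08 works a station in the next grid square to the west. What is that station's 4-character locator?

Longitude square 0; −1 → -1, wraps to 9, carry into field.
Longitude field P = 15; −1 → 14 = O.
The latitude characters are unchanged.

OC98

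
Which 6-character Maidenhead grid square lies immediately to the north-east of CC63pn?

CC63qo

Longitude subsquare p = 15; +1 → 16 = q.
Latitude subsquare n = 13; +1 → 14 = o.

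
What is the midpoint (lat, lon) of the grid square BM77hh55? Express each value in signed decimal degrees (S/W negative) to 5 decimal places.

37.31458, -145.37083

Field B=1, M=12: +1·20° lon, +12·10° lat → SW at lon -160°, lat 30°.
Square 7, 7: +7·2° lon, +7·1° lat → SW at lon -146°, lat 37°.
Subsquare h=7, h=7: +7·0.0833333° lon, +7·0.0416667° lat → SW at lon -145.417°, lat 37.2917°.
Extended square 5, 5: +5·0.00833333° lon, +5·0.00416667° lat → SW at lon -145.375°, lat 37.3125°.
Cell spans 0.00833333° lon × 0.00416667° lat. Centre is SW corner plus half of each.
latitude 37.31458, longitude -145.37083.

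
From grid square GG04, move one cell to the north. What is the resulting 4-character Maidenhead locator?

GG05

Latitude square 4; +1 → 5.
The longitude characters are unchanged.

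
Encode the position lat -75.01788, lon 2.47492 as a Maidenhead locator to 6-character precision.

JB14fx

Add 180° to longitude and 90° to latitude: 182.4749, 14.9821.
Field: 182.4749/20 → 9 → J, 14.9821/10 → 1 → B; chars JB.
Square: 2.4749/2 → 1, 4.9821/1 → 4; chars 14.
Subsquare: 0.4749/0.0833333 → 5 → f, 0.9821/0.0416667 → 23 → x; chars fx.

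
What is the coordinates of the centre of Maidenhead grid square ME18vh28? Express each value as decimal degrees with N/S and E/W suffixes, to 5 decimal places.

41.67292° S, 63.77083° E

Field M=12, E=4: +12·20° lon, +4·10° lat → SW at lon 60°, lat -50°.
Square 1, 8: +1·2° lon, +8·1° lat → SW at lon 62°, lat -42°.
Subsquare v=21, h=7: +21·0.0833333° lon, +7·0.0416667° lat → SW at lon 63.75°, lat -41.7083°.
Extended square 2, 8: +2·0.00833333° lon, +8·0.00416667° lat → SW at lon 63.7667°, lat -41.675°.
Cell spans 0.00833333° lon × 0.00416667° lat. Centre is SW corner plus half of each.
latitude 41.67292° S, longitude 63.77083° E.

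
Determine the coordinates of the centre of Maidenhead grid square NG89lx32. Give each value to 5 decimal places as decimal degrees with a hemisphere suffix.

Field N=13, G=6: +13·20° lon, +6·10° lat → SW at lon 80°, lat -30°.
Square 8, 9: +8·2° lon, +9·1° lat → SW at lon 96°, lat -21°.
Subsquare l=11, x=23: +11·0.0833333° lon, +23·0.0416667° lat → SW at lon 96.9167°, lat -20.0417°.
Extended square 3, 2: +3·0.00833333° lon, +2·0.00416667° lat → SW at lon 96.9417°, lat -20.0333°.
Cell spans 0.00833333° lon × 0.00416667° lat. Centre is SW corner plus half of each.
latitude 20.03125° S, longitude 96.94583° E.

20.03125° S, 96.94583° E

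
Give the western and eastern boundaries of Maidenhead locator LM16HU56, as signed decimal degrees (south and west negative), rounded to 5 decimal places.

42.62500, 42.63333

Field L=11, M=12: +11·20° lon, +12·10° lat → SW at lon 40°, lat 30°.
Square 1, 6: +1·2° lon, +6·1° lat → SW at lon 42°, lat 36°.
Subsquare h=7, u=20: +7·0.0833333° lon, +20·0.0416667° lat → SW at lon 42.5833°, lat 36.8333°.
Extended square 5, 6: +5·0.00833333° lon, +6·0.00416667° lat → SW at lon 42.625°, lat 36.8583°.
Cell spans 0.00833333° lon × 0.00416667° lat.
west 42.62500, east 42.63333.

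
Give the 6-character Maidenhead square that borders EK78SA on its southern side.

EK77sx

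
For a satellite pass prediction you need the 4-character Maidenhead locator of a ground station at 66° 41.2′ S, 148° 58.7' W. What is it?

BC53

Add 180° to longitude and 90° to latitude: 31.02, 23.31.
Field (20°×10°, letters A–R): lon ⌊31.02/20⌋ = 1 → B; lat ⌊23.31/10⌋ = 2 → C.
Square (2°×1°, digits 0–9): lon ⌊11.02/2⌋ = 5; lat ⌊3.31/1⌋ = 3.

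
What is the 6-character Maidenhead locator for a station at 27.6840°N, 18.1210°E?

JL97bq

Offset from 180°W / 90°S: lon 198.1210°, lat 117.6840°.
Field (20°×10°, letters A–R): lon ⌊198.1210/20⌋ = 9 → J; lat ⌊117.6840/10⌋ = 11 → L.
Square (2°×1°, digits 0–9): lon ⌊18.1210/2⌋ = 9; lat ⌊7.6840/1⌋ = 7.
Subsquare (5′×2.5′, letters a–x): lon ⌊0.1210/0.0833333⌋ = 1 → b; lat ⌊0.6840/0.0416667⌋ = 16 → q.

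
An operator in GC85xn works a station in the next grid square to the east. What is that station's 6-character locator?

Longitude subsquare x = 23; +1 → 24, wraps to 0 = a, carry into square.
Longitude square 8; +1 → 9.
The latitude characters are unchanged.

GC95an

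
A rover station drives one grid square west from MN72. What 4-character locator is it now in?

MN62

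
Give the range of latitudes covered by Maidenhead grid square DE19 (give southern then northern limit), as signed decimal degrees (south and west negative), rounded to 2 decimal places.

Field D=3, E=4: +3·20° lon, +4·10° lat → SW at lon -120°, lat -50°.
Square 1, 9: +1·2° lon, +9·1° lat → SW at lon -118°, lat -41°.
Cell spans 2° lon × 1° lat.
south -41.00, north -40.00.

-41.00, -40.00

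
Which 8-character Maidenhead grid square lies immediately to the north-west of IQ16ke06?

IQ16je97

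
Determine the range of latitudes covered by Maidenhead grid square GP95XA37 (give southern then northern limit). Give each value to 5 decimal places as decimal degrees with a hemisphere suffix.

65.02917° N, 65.03333° N

Field G=6, P=15: +6·20° lon, +15·10° lat → SW at lon -60°, lat 60°.
Square 9, 5: +9·2° lon, +5·1° lat → SW at lon -42°, lat 65°.
Subsquare x=23, a=0: +23·0.0833333° lon, +0·0.0416667° lat → SW at lon -40.0833°, lat 65°.
Extended square 3, 7: +3·0.00833333° lon, +7·0.00416667° lat → SW at lon -40.0583°, lat 65.0292°.
Cell spans 0.00833333° lon × 0.00416667° lat.
south 65.02917° N, north 65.03333° N.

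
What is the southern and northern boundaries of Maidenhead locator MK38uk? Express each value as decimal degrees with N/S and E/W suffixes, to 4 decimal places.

Field M=12, K=10: +12·20° lon, +10·10° lat → SW at lon 60°, lat 10°.
Square 3, 8: +3·2° lon, +8·1° lat → SW at lon 66°, lat 18°.
Subsquare u=20, k=10: +20·0.0833333° lon, +10·0.0416667° lat → SW at lon 67.6667°, lat 18.4167°.
Cell spans 0.0833333° lon × 0.0416667° lat.
south 18.4167° N, north 18.4583° N.

18.4167° N, 18.4583° N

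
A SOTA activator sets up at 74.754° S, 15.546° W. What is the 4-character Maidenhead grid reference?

Offset from 180°W / 90°S: lon 164.45°, lat 15.25°.
Field (20°×10°, letters A–R): lon ⌊164.45/20⌋ = 8 → I; lat ⌊15.25/10⌋ = 1 → B.
Square (2°×1°, digits 0–9): lon ⌊4.45/2⌋ = 2; lat ⌊5.25/1⌋ = 5.

IB25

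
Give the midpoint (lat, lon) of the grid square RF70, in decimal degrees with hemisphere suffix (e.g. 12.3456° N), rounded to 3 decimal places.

39.500° S, 175.000° E

Field R=17, F=5: +17·20° lon, +5·10° lat → SW at lon 160°, lat -40°.
Square 7, 0: +7·2° lon, +0·1° lat → SW at lon 174°, lat -40°.
Cell spans 2° lon × 1° lat. Centre is SW corner plus half of each.
latitude 39.500° S, longitude 175.000° E.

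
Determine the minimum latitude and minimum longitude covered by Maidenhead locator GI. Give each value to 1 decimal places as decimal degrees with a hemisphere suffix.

10.0° S, 60.0° W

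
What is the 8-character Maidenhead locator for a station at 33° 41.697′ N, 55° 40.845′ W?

Offset from 180°W / 90°S: lon 124.31925°, lat 123.69495°.
Field: 124.31925/20 → 6 → G, 123.69495/10 → 12 → M; chars GM.
Square: 4.31925/2 → 2, 3.69495/1 → 3; chars 23.
Subsquare: 0.31925/0.0833333 → 3 → d, 0.69495/0.0416667 → 16 → q; chars dq.
Extended square: 0.06925/0.00833333 → 8, 0.02828/0.00416667 → 6; chars 86.

GM23dq86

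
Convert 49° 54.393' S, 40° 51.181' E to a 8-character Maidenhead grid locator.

Shift to the Maidenhead origin (180°W, 90°S): lon 220.85302, lat 40.09345.
Field: lon ⌊220.85302/20⌋ = 11 → L; lat ⌊40.09345/10⌋ = 4 → E.
Square: lon ⌊0.85302/2⌋ = 0; lat ⌊0.09345/1⌋ = 0.
Subsquare: lon ⌊0.85302/0.0833333⌋ = 10 → k; lat ⌊0.09345/0.0416667⌋ = 2 → c.
Extended square: lon ⌊0.01968/0.00833333⌋ = 2; lat ⌊0.01012/0.00416667⌋ = 2.

LE00kc22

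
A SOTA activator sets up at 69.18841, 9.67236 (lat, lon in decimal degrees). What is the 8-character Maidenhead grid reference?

Shift to the Maidenhead origin (180°W, 90°S): lon 189.67236, lat 159.18841.
Field (20°×10°, letters A–R): lon ⌊189.67236/20⌋ = 9 → J; lat ⌊159.18841/10⌋ = 15 → P.
Square (2°×1°, digits 0–9): lon ⌊9.67236/2⌋ = 4; lat ⌊9.18841/1⌋ = 9.
Subsquare (5′×2.5′, letters a–x): lon ⌊1.67236/0.0833333⌋ = 20 → u; lat ⌊0.18841/0.0416667⌋ = 4 → e.
Extended square (30″×15″, digits 0–9): lon ⌊0.00569/0.00833333⌋ = 0; lat ⌊0.02174/0.00416667⌋ = 5.

JP49ue05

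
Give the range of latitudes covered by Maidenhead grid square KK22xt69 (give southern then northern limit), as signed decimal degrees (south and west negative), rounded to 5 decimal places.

12.82917, 12.83333

Field K=10, K=10: +10·20° lon, +10·10° lat → SW at lon 20°, lat 10°.
Square 2, 2: +2·2° lon, +2·1° lat → SW at lon 24°, lat 12°.
Subsquare x=23, t=19: +23·0.0833333° lon, +19·0.0416667° lat → SW at lon 25.9167°, lat 12.7917°.
Extended square 6, 9: +6·0.00833333° lon, +9·0.00416667° lat → SW at lon 25.9667°, lat 12.8292°.
Cell spans 0.00833333° lon × 0.00416667° lat.
south 12.82917, north 12.83333.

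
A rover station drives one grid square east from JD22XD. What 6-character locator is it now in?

JD32ad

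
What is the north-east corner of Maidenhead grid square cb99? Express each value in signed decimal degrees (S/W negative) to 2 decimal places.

-70.00, -120.00

Field C=2, B=1: +2·20° lon, +1·10° lat → SW at lon -140°, lat -80°.
Square 9, 9: +9·2° lon, +9·1° lat → SW at lon -122°, lat -71°.
Cell spans 2° lon × 1° lat. NE corner is SW corner plus one full cell.
latitude -70.00, longitude -120.00.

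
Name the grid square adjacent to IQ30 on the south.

IP39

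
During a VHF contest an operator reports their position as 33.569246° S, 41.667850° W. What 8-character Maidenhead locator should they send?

GF96dk93

Add 180° to longitude and 90° to latitude: 138.33215, 56.43075.
Field: 138.33215/20 → 6 → G, 56.43075/10 → 5 → F; chars GF.
Square: 18.33215/2 → 9, 6.43075/1 → 6; chars 96.
Subsquare: 0.33215/0.0833333 → 3 → d, 0.43075/0.0416667 → 10 → k; chars dk.
Extended square: 0.08215/0.00833333 → 9, 0.01409/0.00416667 → 3; chars 93.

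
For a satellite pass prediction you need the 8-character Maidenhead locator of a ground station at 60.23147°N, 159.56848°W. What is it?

Shift to the Maidenhead origin (180°W, 90°S): lon 20.43152, lat 150.23147.
Field: lon ⌊20.43152/20⌋ = 1 → B; lat ⌊150.23147/10⌋ = 15 → P.
Square: lon ⌊0.43152/2⌋ = 0; lat ⌊0.23147/1⌋ = 0.
Subsquare: lon ⌊0.43152/0.0833333⌋ = 5 → f; lat ⌊0.23147/0.0416667⌋ = 5 → f.
Extended square: lon ⌊0.01485/0.00833333⌋ = 1; lat ⌊0.02314/0.00416667⌋ = 5.

BP00ff15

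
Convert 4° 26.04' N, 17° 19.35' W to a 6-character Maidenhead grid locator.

Add 180° to longitude and 90° to latitude: 162.6775, 94.4340.
Field: 162.6775/20 → 8 → I, 94.4340/10 → 9 → J; chars IJ.
Square: 2.6775/2 → 1, 4.4340/1 → 4; chars 14.
Subsquare: 0.6775/0.0833333 → 8 → i, 0.4340/0.0416667 → 10 → k; chars ik.

IJ14ik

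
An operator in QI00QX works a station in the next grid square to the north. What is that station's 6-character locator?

QI01qa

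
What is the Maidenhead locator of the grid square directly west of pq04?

Longitude square 0; −1 → -1, wraps to 9, carry into field.
Longitude field P = 15; −1 → 14 = O.
The latitude characters are unchanged.

OQ94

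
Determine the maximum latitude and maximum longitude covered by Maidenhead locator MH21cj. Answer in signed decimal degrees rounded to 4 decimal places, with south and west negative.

Field M=12, H=7: +12·20° lon, +7·10° lat → SW at lon 60°, lat -20°.
Square 2, 1: +2·2° lon, +1·1° lat → SW at lon 64°, lat -19°.
Subsquare c=2, j=9: +2·0.0833333° lon, +9·0.0416667° lat → SW at lon 64.1667°, lat -18.625°.
Cell spans 0.0833333° lon × 0.0416667° lat. NE corner is SW corner plus one full cell.
latitude -18.5833, longitude 64.2500.

-18.5833, 64.2500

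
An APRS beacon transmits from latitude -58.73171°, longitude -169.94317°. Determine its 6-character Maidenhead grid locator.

AD51ag

Offset from 180°W / 90°S: lon 10.0568°, lat 31.2683°.
Field: 10.0568/20 → 0 → A, 31.2683/10 → 3 → D; chars AD.
Square: 10.0568/2 → 5, 1.2683/1 → 1; chars 51.
Subsquare: 0.0568/0.0833333 → 0 → a, 0.2683/0.0416667 → 6 → g; chars ag.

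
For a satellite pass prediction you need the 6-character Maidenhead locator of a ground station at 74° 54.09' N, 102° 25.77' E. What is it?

OQ14fv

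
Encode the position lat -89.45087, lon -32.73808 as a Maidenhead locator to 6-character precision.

HA30pn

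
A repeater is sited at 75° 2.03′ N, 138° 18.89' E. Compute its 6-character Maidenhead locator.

Add 180° to longitude and 90° to latitude: 318.3148, 165.0338.
Field: 318.3148/20 → 15 → P, 165.0338/10 → 16 → Q; chars PQ.
Square: 18.3148/2 → 9, 5.0338/1 → 5; chars 95.
Subsquare: 0.3148/0.0833333 → 3 → d, 0.0338/0.0416667 → 0 → a; chars da.

PQ95da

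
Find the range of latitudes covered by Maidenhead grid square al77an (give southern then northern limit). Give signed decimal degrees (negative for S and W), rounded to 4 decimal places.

27.5417, 27.5833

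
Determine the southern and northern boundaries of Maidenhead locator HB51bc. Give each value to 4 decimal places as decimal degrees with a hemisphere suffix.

Field H=7, B=1: +7·20° lon, +1·10° lat → SW at lon -40°, lat -80°.
Square 5, 1: +5·2° lon, +1·1° lat → SW at lon -30°, lat -79°.
Subsquare b=1, c=2: +1·0.0833333° lon, +2·0.0416667° lat → SW at lon -29.9167°, lat -78.9167°.
Cell spans 0.0833333° lon × 0.0416667° lat.
south 78.9167° S, north 78.8750° S.

78.9167° S, 78.8750° S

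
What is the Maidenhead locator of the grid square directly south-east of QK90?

Longitude square 9; +1 → 10, wraps to 0, carry into field.
Longitude field Q = 16; +1 → 17 = R.
Latitude square 0; −1 → -1, wraps to 9, carry into field.
Latitude field K = 10; −1 → 9 = J.

RJ09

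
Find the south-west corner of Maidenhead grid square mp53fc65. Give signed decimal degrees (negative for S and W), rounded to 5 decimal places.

63.10417, 70.46667

Field M=12, P=15: +12·20° lon, +15·10° lat → SW at lon 60°, lat 60°.
Square 5, 3: +5·2° lon, +3·1° lat → SW at lon 70°, lat 63°.
Subsquare f=5, c=2: +5·0.0833333° lon, +2·0.0416667° lat → SW at lon 70.4167°, lat 63.0833°.
Extended square 6, 5: +6·0.00833333° lon, +5·0.00416667° lat → SW at lon 70.4667°, lat 63.1042°.
latitude 63.10417, longitude 70.46667.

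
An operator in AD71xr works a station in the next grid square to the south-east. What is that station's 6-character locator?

Longitude subsquare x = 23; +1 → 24, wraps to 0 = a, carry into square.
Longitude square 7; +1 → 8.
Latitude subsquare r = 17; −1 → 16 = q.

AD81aq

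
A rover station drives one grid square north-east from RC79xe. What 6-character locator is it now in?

RC89af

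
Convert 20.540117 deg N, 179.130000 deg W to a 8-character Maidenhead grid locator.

AL00km49

Offset from 180°W / 90°S: lon 0.87000°, lat 110.54012°.
Field (20°×10°, letters A–R): 0.87000/20 → 0 → A, 110.54012/10 → 11 → L; chars AL.
Square (2°×1°, digits 0–9): 0.87000/2 → 0, 0.54012/1 → 0; chars 00.
Subsquare (5′×2.5′, letters a–x): 0.87000/0.0833333 → 10 → k, 0.54012/0.0416667 → 12 → m; chars km.
Extended square (30″×15″, digits 0–9): 0.03667/0.00833333 → 4, 0.04012/0.00416667 → 9; chars 49.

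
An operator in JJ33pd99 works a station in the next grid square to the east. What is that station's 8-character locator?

Longitude extended square 9; +1 → 10, wraps to 0, carry into subsquare.
Longitude subsquare p = 15; +1 → 16 = q.
The latitude characters are unchanged.

JJ33qd09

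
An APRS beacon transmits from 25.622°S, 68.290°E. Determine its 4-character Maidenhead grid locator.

MG44

Add 180° to longitude and 90° to latitude: 248.29, 64.38.
Field: lon ⌊248.29/20⌋ = 12 → M; lat ⌊64.38/10⌋ = 6 → G.
Square: lon ⌊8.29/2⌋ = 4; lat ⌊4.38/1⌋ = 4.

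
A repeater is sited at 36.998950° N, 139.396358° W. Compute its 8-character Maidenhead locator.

Offset from 180°W / 90°S: lon 40.60364°, lat 126.99895°.
Field: lon ⌊40.60364/20⌋ = 2 → C; lat ⌊126.99895/10⌋ = 12 → M.
Square: lon ⌊0.60364/2⌋ = 0; lat ⌊6.99895/1⌋ = 6.
Subsquare: lon ⌊0.60364/0.0833333⌋ = 7 → h; lat ⌊0.99895/0.0416667⌋ = 23 → x.
Extended square: lon ⌊0.02031/0.00833333⌋ = 2; lat ⌊0.04062/0.00416667⌋ = 9.

CM06hx29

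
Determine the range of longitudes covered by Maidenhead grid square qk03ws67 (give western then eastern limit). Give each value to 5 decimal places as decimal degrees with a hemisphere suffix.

141.88333° E, 141.89167° E

Field Q=16, K=10: +16·20° lon, +10·10° lat → SW at lon 140°, lat 10°.
Square 0, 3: +0·2° lon, +3·1° lat → SW at lon 140°, lat 13°.
Subsquare w=22, s=18: +22·0.0833333° lon, +18·0.0416667° lat → SW at lon 141.833°, lat 13.75°.
Extended square 6, 7: +6·0.00833333° lon, +7·0.00416667° lat → SW at lon 141.883°, lat 13.7792°.
Cell spans 0.00833333° lon × 0.00416667° lat.
west 141.88333° E, east 141.89167° E.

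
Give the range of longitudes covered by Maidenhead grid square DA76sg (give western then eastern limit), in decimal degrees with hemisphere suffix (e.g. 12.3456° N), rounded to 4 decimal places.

Field D=3, A=0: +3·20° lon, +0·10° lat → SW at lon -120°, lat -90°.
Square 7, 6: +7·2° lon, +6·1° lat → SW at lon -106°, lat -84°.
Subsquare s=18, g=6: +18·0.0833333° lon, +6·0.0416667° lat → SW at lon -104.5°, lat -83.75°.
Cell spans 0.0833333° lon × 0.0416667° lat.
west 104.5000° W, east 104.4167° W.

104.5000° W, 104.4167° W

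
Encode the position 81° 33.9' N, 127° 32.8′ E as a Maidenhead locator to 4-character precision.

PR31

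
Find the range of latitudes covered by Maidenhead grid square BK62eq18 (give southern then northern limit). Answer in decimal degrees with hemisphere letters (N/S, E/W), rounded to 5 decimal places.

Field B=1, K=10: +1·20° lon, +10·10° lat → SW at lon -160°, lat 10°.
Square 6, 2: +6·2° lon, +2·1° lat → SW at lon -148°, lat 12°.
Subsquare e=4, q=16: +4·0.0833333° lon, +16·0.0416667° lat → SW at lon -147.667°, lat 12.6667°.
Extended square 1, 8: +1·0.00833333° lon, +8·0.00416667° lat → SW at lon -147.658°, lat 12.7°.
Cell spans 0.00833333° lon × 0.00416667° lat.
south 12.70000° N, north 12.70417° N.

12.70000° N, 12.70417° N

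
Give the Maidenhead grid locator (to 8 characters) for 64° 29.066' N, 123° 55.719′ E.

PP14xl16

Shift to the Maidenhead origin (180°W, 90°S): lon 303.92865, lat 154.48443.
Field: lon ⌊303.92865/20⌋ = 15 → P; lat ⌊154.48443/10⌋ = 15 → P.
Square: lon ⌊3.92865/2⌋ = 1; lat ⌊4.48443/1⌋ = 4.
Subsquare: lon ⌊1.92865/0.0833333⌋ = 23 → x; lat ⌊0.48443/0.0416667⌋ = 11 → l.
Extended square: lon ⌊0.01198/0.00833333⌋ = 1; lat ⌊0.02610/0.00416667⌋ = 6.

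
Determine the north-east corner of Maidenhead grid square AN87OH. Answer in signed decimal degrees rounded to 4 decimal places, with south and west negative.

Field A=0, N=13: +0·20° lon, +13·10° lat → SW at lon -180°, lat 40°.
Square 8, 7: +8·2° lon, +7·1° lat → SW at lon -164°, lat 47°.
Subsquare o=14, h=7: +14·0.0833333° lon, +7·0.0416667° lat → SW at lon -162.833°, lat 47.2917°.
Cell spans 0.0833333° lon × 0.0416667° lat. NE corner is SW corner plus one full cell.
latitude 47.3333, longitude -162.7500.

47.3333, -162.7500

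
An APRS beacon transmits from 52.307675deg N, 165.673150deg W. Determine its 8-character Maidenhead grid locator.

Add 180° to longitude and 90° to latitude: 14.32685, 142.30768.
Field: 14.32685/20 → 0 → A, 142.30768/10 → 14 → O; chars AO.
Square: 14.32685/2 → 7, 2.30768/1 → 2; chars 72.
Subsquare: 0.32685/0.0833333 → 3 → d, 0.30768/0.0416667 → 7 → h; chars dh.
Extended square: 0.07685/0.00833333 → 9, 0.01601/0.00416667 → 3; chars 93.

AO72dh93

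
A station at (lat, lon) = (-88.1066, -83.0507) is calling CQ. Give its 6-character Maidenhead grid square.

Offset from 180°W / 90°S: lon 96.9493°, lat 1.8934°.
Field: lon ⌊96.9493/20⌋ = 4 → E; lat ⌊1.8934/10⌋ = 0 → A.
Square: lon ⌊16.9493/2⌋ = 8; lat ⌊1.8934/1⌋ = 1.
Subsquare: lon ⌊0.9493/0.0833333⌋ = 11 → l; lat ⌊0.8934/0.0416667⌋ = 21 → v.

EA81lv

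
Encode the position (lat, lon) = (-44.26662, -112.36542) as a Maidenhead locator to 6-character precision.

Shift to the Maidenhead origin (180°W, 90°S): lon 67.6346, lat 45.7334.
Field: lon ⌊67.6346/20⌋ = 3 → D; lat ⌊45.7334/10⌋ = 4 → E.
Square: lon ⌊7.6346/2⌋ = 3; lat ⌊5.7334/1⌋ = 5.
Subsquare: lon ⌊1.6346/0.0833333⌋ = 19 → t; lat ⌊0.7334/0.0416667⌋ = 17 → r.

DE35tr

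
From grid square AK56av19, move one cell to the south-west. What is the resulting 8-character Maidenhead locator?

Longitude extended square 1; −1 → 0.
Latitude extended square 9; −1 → 8.

AK56av08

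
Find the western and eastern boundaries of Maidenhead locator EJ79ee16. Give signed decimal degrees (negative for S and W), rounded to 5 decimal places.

-85.65833, -85.65000

Field E=4, J=9: +4·20° lon, +9·10° lat → SW at lon -100°, lat 0°.
Square 7, 9: +7·2° lon, +9·1° lat → SW at lon -86°, lat 9°.
Subsquare e=4, e=4: +4·0.0833333° lon, +4·0.0416667° lat → SW at lon -85.6667°, lat 9.16667°.
Extended square 1, 6: +1·0.00833333° lon, +6·0.00416667° lat → SW at lon -85.6583°, lat 9.19167°.
Cell spans 0.00833333° lon × 0.00416667° lat.
west -85.65833, east -85.65000.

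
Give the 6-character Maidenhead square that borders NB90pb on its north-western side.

Longitude subsquare p = 15; −1 → 14 = o.
Latitude subsquare b = 1; +1 → 2 = c.

NB90oc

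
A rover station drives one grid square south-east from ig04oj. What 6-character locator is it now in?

IG04pi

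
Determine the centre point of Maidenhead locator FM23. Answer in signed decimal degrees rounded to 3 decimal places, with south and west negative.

33.500, -75.000

Field F=5, M=12: +5·20° lon, +12·10° lat → SW at lon -80°, lat 30°.
Square 2, 3: +2·2° lon, +3·1° lat → SW at lon -76°, lat 33°.
Cell spans 2° lon × 1° lat. Centre is SW corner plus half of each.
latitude 33.500, longitude -75.000.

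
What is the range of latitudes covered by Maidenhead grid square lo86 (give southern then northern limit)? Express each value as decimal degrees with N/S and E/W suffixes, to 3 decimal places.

56.000° N, 57.000° N

Field L=11, O=14: +11·20° lon, +14·10° lat → SW at lon 40°, lat 50°.
Square 8, 6: +8·2° lon, +6·1° lat → SW at lon 56°, lat 56°.
Cell spans 2° lon × 1° lat.
south 56.000° N, north 57.000° N.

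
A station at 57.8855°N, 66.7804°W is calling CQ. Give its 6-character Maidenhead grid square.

FO67ov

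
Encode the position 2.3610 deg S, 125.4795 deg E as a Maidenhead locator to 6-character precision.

PI27rp

Shift to the Maidenhead origin (180°W, 90°S): lon 305.4795, lat 87.6390.
Field: lon ⌊305.4795/20⌋ = 15 → P; lat ⌊87.6390/10⌋ = 8 → I.
Square: lon ⌊5.4795/2⌋ = 2; lat ⌊7.6390/1⌋ = 7.
Subsquare: lon ⌊1.4795/0.0833333⌋ = 17 → r; lat ⌊0.6390/0.0416667⌋ = 15 → p.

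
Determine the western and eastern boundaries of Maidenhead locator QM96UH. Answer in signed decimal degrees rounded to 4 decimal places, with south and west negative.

159.6667, 159.7500

Field Q=16, M=12: +16·20° lon, +12·10° lat → SW at lon 140°, lat 30°.
Square 9, 6: +9·2° lon, +6·1° lat → SW at lon 158°, lat 36°.
Subsquare u=20, h=7: +20·0.0833333° lon, +7·0.0416667° lat → SW at lon 159.667°, lat 36.2917°.
Cell spans 0.0833333° lon × 0.0416667° lat.
west 159.6667, east 159.7500.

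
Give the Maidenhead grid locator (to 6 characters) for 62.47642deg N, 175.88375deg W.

Shift to the Maidenhead origin (180°W, 90°S): lon 4.1163, lat 152.4764.
Field (20°×10°, letters A–R): 4.1163/20 → 0 → A, 152.4764/10 → 15 → P; chars AP.
Square (2°×1°, digits 0–9): 4.1163/2 → 2, 2.4764/1 → 2; chars 22.
Subsquare (5′×2.5′, letters a–x): 0.1163/0.0833333 → 1 → b, 0.4764/0.0416667 → 11 → l; chars bl.

AP22bl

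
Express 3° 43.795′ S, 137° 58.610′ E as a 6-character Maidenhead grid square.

PI86xg

Shift to the Maidenhead origin (180°W, 90°S): lon 317.9768, lat 86.2701.
Field: 317.9768/20 → 15 → P, 86.2701/10 → 8 → I; chars PI.
Square: 17.9768/2 → 8, 6.2701/1 → 6; chars 86.
Subsquare: 1.9768/0.0833333 → 23 → x, 0.2701/0.0416667 → 6 → g; chars xg.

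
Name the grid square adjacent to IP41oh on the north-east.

IP41pi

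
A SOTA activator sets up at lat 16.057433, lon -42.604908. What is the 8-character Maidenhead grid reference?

GK86qb73

Offset from 180°W / 90°S: lon 137.39509°, lat 106.05743°.
Field (20°×10°, letters A–R): lon ⌊137.39509/20⌋ = 6 → G; lat ⌊106.05743/10⌋ = 10 → K.
Square (2°×1°, digits 0–9): lon ⌊17.39509/2⌋ = 8; lat ⌊6.05743/1⌋ = 6.
Subsquare (5′×2.5′, letters a–x): lon ⌊1.39509/0.0833333⌋ = 16 → q; lat ⌊0.05743/0.0416667⌋ = 1 → b.
Extended square (30″×15″, digits 0–9): lon ⌊0.06176/0.00833333⌋ = 7; lat ⌊0.01577/0.00416667⌋ = 3.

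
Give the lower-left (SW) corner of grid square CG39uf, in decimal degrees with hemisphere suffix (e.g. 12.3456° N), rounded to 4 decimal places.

Field C=2, G=6: +2·20° lon, +6·10° lat → SW at lon -140°, lat -30°.
Square 3, 9: +3·2° lon, +9·1° lat → SW at lon -134°, lat -21°.
Subsquare u=20, f=5: +20·0.0833333° lon, +5·0.0416667° lat → SW at lon -132.333°, lat -20.7917°.
latitude 20.7917° S, longitude 132.3333° W.

20.7917° S, 132.3333° W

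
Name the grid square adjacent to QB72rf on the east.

Longitude subsquare r = 17; +1 → 18 = s.
The latitude characters are unchanged.

QB72sf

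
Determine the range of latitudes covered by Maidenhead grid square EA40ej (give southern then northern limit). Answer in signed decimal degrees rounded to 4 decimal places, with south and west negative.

-89.6250, -89.5833

Field E=4, A=0: +4·20° lon, +0·10° lat → SW at lon -100°, lat -90°.
Square 4, 0: +4·2° lon, +0·1° lat → SW at lon -92°, lat -90°.
Subsquare e=4, j=9: +4·0.0833333° lon, +9·0.0416667° lat → SW at lon -91.6667°, lat -89.625°.
Cell spans 0.0833333° lon × 0.0416667° lat.
south -89.6250, north -89.5833.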